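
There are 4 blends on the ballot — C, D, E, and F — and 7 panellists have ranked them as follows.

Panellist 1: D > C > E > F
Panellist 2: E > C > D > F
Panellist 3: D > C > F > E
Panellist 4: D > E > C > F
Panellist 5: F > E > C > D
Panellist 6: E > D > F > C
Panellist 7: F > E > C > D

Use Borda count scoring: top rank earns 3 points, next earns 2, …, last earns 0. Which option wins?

Borda scores:
  C: 2 + 2 + 2 + 1 + 1 + 0 + 1 = 9
  D: 3 + 1 + 3 + 3 + 0 + 2 + 0 = 12
  E: 1 + 3 + 0 + 2 + 2 + 3 + 2 = 13
  F: 0 + 0 + 1 + 0 + 3 + 1 + 3 = 8
E has the highest total.

E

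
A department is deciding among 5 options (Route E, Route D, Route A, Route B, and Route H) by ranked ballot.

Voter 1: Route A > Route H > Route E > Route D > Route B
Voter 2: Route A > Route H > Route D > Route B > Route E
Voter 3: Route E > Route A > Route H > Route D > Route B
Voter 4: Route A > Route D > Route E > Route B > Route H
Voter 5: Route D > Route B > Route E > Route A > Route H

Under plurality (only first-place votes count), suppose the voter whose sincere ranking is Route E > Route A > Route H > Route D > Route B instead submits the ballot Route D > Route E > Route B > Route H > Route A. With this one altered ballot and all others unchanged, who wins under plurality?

First-place totals with the altered ballot: Route E 0, Route D 2, Route A 3, Route B 0, Route H 0.
The winner is unchanged: still Route A.

Route A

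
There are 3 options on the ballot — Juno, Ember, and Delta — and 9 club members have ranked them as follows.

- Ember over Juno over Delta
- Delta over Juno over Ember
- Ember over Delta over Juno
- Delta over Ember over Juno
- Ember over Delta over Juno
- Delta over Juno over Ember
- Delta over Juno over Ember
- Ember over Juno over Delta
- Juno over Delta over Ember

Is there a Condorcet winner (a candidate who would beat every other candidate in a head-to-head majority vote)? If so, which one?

Head-to-head results (9 voters total):
Juno vs Ember: Ember wins 5–4.
Juno vs Delta: Delta wins 6–3.
Ember vs Delta: Delta wins 5–4.
Delta beats each rival — Juno (6–3), Ember (5–4) — so Delta is the Condorcet winner.

Delta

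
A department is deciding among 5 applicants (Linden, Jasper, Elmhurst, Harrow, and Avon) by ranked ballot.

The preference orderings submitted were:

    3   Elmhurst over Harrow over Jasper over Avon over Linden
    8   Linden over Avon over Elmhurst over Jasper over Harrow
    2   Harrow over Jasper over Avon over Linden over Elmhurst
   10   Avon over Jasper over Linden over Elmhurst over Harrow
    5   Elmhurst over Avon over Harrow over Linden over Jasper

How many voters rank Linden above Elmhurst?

20

Ballots ranking Linden above Elmhurst: 8+2+10 = 20.
Ballots ranking Elmhurst above Linden: 3+5 = 8.
So 20 of 28 voters prefer Linden to Elmhurst.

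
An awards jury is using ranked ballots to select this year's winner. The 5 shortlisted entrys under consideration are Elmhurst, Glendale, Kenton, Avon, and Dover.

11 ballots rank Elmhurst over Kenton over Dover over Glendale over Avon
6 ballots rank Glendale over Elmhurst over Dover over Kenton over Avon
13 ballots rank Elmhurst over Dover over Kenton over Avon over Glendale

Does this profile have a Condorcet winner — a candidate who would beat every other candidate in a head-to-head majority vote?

Yes

Head-to-head results (30 voters total):
Elmhurst vs Glendale: Elmhurst wins 24–6.
Elmhurst vs Kenton: Elmhurst wins 30–0.
Elmhurst vs Avon: Elmhurst wins 30–0.
Elmhurst vs Dover: Elmhurst wins 30–0.
Glendale vs Kenton: Kenton wins 24–6.
Glendale vs Avon: Glendale wins 17–13.
Glendale vs Dover: Dover wins 24–6.
Kenton vs Avon: Kenton wins 30–0.
Kenton vs Dover: Dover wins 19–11.
Avon vs Dover: Dover wins 30–0.
Elmhurst beats each rival — Glendale (24–6), Kenton (30–0), Avon (30–0), Dover (30–0) — so Elmhurst is the Condorcet winner.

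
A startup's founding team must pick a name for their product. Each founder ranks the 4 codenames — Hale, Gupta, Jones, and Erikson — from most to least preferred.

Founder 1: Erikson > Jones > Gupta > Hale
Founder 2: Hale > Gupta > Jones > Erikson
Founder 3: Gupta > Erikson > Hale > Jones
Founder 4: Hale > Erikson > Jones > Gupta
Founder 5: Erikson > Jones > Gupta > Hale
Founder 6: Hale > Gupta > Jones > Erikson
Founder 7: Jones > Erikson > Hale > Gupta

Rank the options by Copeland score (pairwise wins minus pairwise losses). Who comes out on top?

Pairwise results:
  Hale vs Gupta: Hale wins 4–3.
  Hale vs Jones: Hale wins 4–3.
  Hale vs Erikson: Erikson wins 4–3.
  Gupta vs Jones: Jones wins 4–3.
  Gupta vs Erikson: Erikson wins 4–3.
  Jones vs Erikson: Erikson wins 4–3.
Copeland scores (wins − losses):
  Hale: 2 − 1 = 1
  Gupta: 0 − 3 = -3
  Jones: 1 − 2 = -1
  Erikson: 3 − 0 = 3
Erikson has the best Copeland score.

Erikson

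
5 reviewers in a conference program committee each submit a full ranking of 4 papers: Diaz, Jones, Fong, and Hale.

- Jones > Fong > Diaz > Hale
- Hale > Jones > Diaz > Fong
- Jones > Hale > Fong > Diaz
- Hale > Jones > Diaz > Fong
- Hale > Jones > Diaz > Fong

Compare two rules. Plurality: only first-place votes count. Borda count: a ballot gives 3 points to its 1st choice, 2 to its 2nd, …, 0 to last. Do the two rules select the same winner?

No

Plurality first-place counts: Diaz 0, Jones 2, Fong 0, Hale 3 → Hale.
Borda totals: Diaz 4, Jones 12, Fong 3, Hale 11 → Jones.
The two rules disagree: plurality picks Hale, Borda picks Jones.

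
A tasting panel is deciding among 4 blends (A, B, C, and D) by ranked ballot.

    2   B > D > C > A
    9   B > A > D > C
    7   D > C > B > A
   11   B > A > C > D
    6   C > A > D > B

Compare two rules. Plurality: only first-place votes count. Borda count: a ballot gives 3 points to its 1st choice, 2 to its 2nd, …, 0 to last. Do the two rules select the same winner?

Yes

Plurality first-place counts: A 0, B 22, C 6, D 7 → B.
Borda totals: A 52, B 73, C 45, D 40 → B.
The two rules agree on B.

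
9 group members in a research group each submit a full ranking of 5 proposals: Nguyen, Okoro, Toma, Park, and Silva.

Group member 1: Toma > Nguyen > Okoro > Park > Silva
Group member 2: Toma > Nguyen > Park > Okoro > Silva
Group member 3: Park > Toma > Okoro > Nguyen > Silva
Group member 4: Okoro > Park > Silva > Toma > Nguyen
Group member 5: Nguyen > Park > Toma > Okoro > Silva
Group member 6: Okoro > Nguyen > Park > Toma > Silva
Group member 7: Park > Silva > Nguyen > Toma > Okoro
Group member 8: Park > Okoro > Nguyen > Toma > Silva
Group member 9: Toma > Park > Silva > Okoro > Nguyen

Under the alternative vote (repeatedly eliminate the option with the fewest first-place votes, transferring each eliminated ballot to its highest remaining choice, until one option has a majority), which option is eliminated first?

Round 1: Toma 3, Park 3, Okoro 2, Nguyen 1, Silva 0. Silva has the fewest and is eliminated.
Round 2: Toma 3, Park 3, Okoro 2, Nguyen 1. Nguyen has the fewest and is eliminated.
Round 3: Park 4, Toma 3, Okoro 2. Okoro has the fewest and is eliminated.
Round 4: Park 6, Toma 3. Park has a majority.

Silva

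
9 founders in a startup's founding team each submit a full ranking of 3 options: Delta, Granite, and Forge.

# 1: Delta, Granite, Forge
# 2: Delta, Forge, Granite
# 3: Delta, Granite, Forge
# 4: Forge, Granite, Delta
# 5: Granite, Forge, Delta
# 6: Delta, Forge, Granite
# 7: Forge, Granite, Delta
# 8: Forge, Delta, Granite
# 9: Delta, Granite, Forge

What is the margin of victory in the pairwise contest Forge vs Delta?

Ballots ranking Forge above Delta: 4.
Ballots ranking Delta above Forge: 5.
Delta wins 5–4, a margin of 1.

1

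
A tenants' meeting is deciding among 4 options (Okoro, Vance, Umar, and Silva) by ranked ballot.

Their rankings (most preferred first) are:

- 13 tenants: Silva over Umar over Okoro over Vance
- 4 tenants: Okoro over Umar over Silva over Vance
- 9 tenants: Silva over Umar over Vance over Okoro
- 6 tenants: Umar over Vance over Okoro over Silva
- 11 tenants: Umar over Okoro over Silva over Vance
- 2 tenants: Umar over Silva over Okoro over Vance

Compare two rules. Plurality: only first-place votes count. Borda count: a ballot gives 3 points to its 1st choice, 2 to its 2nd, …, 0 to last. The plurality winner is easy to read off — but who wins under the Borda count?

Plurality first-place counts: Okoro 4, Vance 0, Umar 19, Silva 22 → Silva.
Borda totals: Okoro 55, Vance 21, Umar 109, Silva 85 → Umar.

Umar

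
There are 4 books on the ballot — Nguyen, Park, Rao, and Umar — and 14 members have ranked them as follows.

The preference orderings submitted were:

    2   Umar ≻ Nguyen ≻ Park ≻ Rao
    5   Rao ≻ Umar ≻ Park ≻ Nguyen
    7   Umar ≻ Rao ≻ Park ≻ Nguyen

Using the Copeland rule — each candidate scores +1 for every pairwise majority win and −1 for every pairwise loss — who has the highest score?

Umar

Pairwise results:
  Nguyen vs Park: Park wins 12–2.
  Nguyen vs Rao: Rao wins 12–2.
  Nguyen vs Umar: Umar wins 14–0.
  Park vs Rao: Rao wins 12–2.
  Park vs Umar: Umar wins 14–0.
  Rao vs Umar: Umar wins 9–5.
Copeland scores (wins − losses):
  Nguyen: 0 − 3 = -3
  Park: 1 − 2 = -1
  Rao: 2 − 1 = 1
  Umar: 3 − 0 = 3
Umar has the best Copeland score.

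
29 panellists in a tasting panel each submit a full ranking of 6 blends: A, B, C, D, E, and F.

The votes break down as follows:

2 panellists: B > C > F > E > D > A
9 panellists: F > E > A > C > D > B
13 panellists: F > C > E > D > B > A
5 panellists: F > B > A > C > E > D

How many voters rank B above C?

7

Ballots ranking B above C: 2+5 = 7.
Ballots ranking C above B: 9+13 = 22.
So 7 of 29 voters prefer B to C.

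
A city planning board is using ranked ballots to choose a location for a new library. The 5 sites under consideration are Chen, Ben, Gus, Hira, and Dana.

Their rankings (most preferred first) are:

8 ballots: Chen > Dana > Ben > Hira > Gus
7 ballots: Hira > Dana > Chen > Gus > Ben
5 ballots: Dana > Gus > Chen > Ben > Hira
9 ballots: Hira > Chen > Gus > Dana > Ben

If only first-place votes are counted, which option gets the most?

Hira

First-place vote totals:
  Chen: 8
  Ben: 0
  Gus: 0
  Hira: 16
  Dana: 5
Hira has the most first-place votes.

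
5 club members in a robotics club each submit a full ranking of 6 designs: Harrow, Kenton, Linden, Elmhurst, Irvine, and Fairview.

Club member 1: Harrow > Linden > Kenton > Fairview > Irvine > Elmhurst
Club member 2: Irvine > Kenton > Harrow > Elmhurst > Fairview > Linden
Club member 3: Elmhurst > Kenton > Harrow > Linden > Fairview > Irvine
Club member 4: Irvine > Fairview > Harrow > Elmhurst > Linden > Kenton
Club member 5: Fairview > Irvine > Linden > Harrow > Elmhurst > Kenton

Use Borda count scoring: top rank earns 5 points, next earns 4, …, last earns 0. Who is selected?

Borda scores:
  Harrow: 5 + 3 + 3 + 3 + 2 = 16
  Kenton: 3 + 4 + 4 + 0 + 0 = 11
  Linden: 4 + 0 + 2 + 1 + 3 = 10
  Elmhurst: 0 + 2 + 5 + 2 + 1 = 10
  Irvine: 1 + 5 + 0 + 5 + 4 = 15
  Fairview: 2 + 1 + 1 + 4 + 5 = 13
Harrow has the highest total.

Harrow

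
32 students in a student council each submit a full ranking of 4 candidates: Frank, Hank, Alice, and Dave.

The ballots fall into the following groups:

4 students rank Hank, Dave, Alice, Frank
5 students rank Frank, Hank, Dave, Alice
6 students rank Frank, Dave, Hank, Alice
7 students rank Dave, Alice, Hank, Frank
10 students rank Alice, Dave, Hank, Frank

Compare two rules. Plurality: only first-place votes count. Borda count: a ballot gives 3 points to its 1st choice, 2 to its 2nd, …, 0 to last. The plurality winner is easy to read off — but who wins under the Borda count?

Dave

Plurality first-place counts: Frank 11, Hank 4, Alice 10, Dave 7 → Frank.
Borda totals: Frank 33, Hank 45, Alice 48, Dave 66 → Dave.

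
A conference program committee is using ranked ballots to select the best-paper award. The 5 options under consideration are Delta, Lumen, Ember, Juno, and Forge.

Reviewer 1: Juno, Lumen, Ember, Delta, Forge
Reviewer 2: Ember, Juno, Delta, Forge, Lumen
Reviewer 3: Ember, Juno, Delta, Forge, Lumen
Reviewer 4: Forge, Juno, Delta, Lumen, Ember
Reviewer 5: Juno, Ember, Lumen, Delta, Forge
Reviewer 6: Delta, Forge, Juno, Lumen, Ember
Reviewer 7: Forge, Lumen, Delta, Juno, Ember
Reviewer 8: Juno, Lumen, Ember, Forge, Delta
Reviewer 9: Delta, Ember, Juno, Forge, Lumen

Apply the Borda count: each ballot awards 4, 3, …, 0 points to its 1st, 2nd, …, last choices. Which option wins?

Borda scores:
  Delta: 1 + 2 + 2 + 2 + 1 + 4 + 2 + 0 + 4 = 18
  Lumen: 3 + 0 + 0 + 1 + 2 + 1 + 3 + 3 + 0 = 13
  Ember: 2 + 4 + 4 + 0 + 3 + 0 + 0 + 2 + 3 = 18
  Juno: 4 + 3 + 3 + 3 + 4 + 2 + 1 + 4 + 2 = 26
  Forge: 0 + 1 + 1 + 4 + 0 + 3 + 4 + 1 + 1 = 15
Juno has the highest total.

Juno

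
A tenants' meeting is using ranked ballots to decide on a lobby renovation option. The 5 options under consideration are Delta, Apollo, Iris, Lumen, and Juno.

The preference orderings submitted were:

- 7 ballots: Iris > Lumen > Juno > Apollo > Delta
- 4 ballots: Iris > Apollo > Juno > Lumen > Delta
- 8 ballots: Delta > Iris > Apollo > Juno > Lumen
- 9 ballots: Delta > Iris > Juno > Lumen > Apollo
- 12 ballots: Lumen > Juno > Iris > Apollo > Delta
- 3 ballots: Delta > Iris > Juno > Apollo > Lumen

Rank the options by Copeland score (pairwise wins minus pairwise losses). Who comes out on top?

Iris

Pairwise results:
  Delta vs Apollo: Apollo wins 23–20.
  Delta vs Iris: Iris wins 23–20.
  Delta vs Lumen: Lumen wins 23–20.
  Delta vs Juno: Juno wins 23–20.
  Apollo vs Iris: Iris wins 43–0.
  Apollo vs Lumen: Lumen wins 28–15.
  Apollo vs Juno: Juno wins 31–12.
  Iris vs Lumen: Iris wins 31–12.
  Iris vs Juno: Iris wins 31–12.
  Lumen vs Juno: Juno wins 24–19.
Copeland scores (wins − losses):
  Delta: 0 − 4 = -4
  Apollo: 1 − 3 = -2
  Iris: 4 − 0 = 4
  Lumen: 2 − 2 = 0
  Juno: 3 − 1 = 2
Iris has the best Copeland score.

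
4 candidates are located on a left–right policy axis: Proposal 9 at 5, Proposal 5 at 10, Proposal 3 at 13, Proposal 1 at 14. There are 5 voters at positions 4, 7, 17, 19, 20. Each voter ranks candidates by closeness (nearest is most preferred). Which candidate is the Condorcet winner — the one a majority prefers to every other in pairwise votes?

Proposal 1

With single-peaked preferences on a line, the Condorcet winner is the candidate closest to the median voter.
The median voter (position 17) is closest to Proposal 1 at 14.
Check: Proposal 1 vs Proposal 5 — voters closer to Proposal 1: 3 of 5.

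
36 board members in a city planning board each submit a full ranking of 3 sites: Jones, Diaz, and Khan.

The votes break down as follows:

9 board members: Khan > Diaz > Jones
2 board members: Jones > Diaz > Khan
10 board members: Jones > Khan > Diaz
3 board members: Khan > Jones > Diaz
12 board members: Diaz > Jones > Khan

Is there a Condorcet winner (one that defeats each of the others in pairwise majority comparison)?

No

Head-to-head results (36 voters total):
Jones vs Diaz: Diaz wins 21–15.
Jones vs Khan: Jones wins 24–12.
Diaz vs Khan: Khan wins 22–14.
No candidate beats all others: Jones beats Khan beats Diaz beats Jones, a majority cycle.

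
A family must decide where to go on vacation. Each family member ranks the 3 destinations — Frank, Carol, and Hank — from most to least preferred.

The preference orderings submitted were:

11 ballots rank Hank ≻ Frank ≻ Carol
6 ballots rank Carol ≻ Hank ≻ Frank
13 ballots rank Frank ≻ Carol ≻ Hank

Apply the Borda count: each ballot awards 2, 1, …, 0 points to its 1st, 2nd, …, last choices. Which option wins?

Borda scores:
  Frank: 11·1 + 6·0 + 13·2 = 37
  Carol: 11·0 + 6·2 + 13·1 = 25
  Hank: 11·2 + 6·1 + 13·0 = 28
Frank has the highest total.

Frank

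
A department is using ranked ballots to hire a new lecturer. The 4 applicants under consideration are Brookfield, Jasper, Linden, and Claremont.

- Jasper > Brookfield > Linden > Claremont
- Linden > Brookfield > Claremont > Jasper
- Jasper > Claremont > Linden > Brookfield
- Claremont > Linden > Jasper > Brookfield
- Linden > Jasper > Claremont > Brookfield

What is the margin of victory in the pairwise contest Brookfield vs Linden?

3

Ballots ranking Brookfield above Linden: 1.
Ballots ranking Linden above Brookfield: 4.
Linden wins 4–1, a margin of 3.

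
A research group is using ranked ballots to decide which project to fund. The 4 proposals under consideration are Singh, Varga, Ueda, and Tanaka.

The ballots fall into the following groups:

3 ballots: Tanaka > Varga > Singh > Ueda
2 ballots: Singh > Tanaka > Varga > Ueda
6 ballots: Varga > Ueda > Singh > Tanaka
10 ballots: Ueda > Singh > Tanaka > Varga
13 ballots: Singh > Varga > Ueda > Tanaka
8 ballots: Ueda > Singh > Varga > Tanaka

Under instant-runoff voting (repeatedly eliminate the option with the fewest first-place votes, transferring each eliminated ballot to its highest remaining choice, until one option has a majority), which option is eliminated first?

Tanaka

Round 1: Ueda 18, Singh 15, Varga 6, Tanaka 3. Tanaka has the fewest and is eliminated.
Round 2: Ueda 18, Singh 15, Varga 9. Varga has the fewest and is eliminated.
Round 3: Ueda 24, Singh 18. Ueda has a majority.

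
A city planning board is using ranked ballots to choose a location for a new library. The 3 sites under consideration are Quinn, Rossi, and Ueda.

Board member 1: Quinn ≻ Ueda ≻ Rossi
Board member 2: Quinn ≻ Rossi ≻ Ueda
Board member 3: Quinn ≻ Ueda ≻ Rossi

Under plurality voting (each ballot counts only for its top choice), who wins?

First-place vote totals:
  Quinn: 3
  Rossi: 0
  Ueda: 0
Quinn has the most first-place votes.

Quinn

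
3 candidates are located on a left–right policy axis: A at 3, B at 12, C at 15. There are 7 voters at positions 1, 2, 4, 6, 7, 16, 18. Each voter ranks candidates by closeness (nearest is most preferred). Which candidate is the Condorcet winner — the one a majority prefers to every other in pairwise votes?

A

With single-peaked preferences on a line, the Condorcet winner is the candidate closest to the median voter.
The median voter (position 6) is closest to A at 3.
Check: A vs B — voters closer to A: 5 of 7.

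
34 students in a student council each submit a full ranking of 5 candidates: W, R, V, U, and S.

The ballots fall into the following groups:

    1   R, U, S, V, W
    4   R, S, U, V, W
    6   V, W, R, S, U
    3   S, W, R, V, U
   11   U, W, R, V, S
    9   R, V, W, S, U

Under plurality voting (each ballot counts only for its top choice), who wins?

R

First-place vote totals:
  W: 0
  R: 14
  V: 6
  U: 11
  S: 3
R has the most first-place votes.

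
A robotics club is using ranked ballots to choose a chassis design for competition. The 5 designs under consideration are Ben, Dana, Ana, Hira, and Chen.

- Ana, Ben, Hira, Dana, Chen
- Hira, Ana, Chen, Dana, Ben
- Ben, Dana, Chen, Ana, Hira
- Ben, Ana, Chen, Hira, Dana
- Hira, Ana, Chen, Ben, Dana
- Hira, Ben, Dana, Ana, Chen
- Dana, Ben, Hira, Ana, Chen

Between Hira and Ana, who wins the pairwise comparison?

Ballots ranking Hira above Ana: 4.
Ballots ranking Ana above Hira: 3.
Hira wins the head-to-head, 4–3.

Hira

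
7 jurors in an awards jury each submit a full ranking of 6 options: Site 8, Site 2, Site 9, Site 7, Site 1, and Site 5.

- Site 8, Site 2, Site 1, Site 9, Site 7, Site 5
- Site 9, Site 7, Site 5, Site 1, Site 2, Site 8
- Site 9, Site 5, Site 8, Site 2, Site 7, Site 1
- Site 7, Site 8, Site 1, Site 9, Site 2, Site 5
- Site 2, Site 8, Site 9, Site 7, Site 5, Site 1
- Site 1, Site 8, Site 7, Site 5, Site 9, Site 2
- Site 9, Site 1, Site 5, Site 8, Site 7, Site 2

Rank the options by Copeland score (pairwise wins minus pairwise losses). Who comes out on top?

Site 8

Pairwise results:
  Site 8 vs Site 2: Site 8 wins 5–2.
  Site 8 vs Site 9: Site 8 wins 4–3.
  Site 8 vs Site 7: Site 8 wins 5–2.
  Site 8 vs Site 1: Site 8 wins 4–3.
  Site 8 vs Site 5: Site 8 wins 4–3.
  Site 2 vs Site 9: Site 9 wins 5–2.
  Site 2 vs Site 7: Site 7 wins 4–3.
  Site 2 vs Site 1: Site 1 wins 4–3.
  Site 2 vs Site 5: Site 5 wins 4–3.
  Site 9 vs Site 7: Site 9 wins 5–2.
  Site 9 vs Site 1: Site 9 wins 4–3.
  Site 9 vs Site 5: Site 9 wins 6–1.
  Site 7 vs Site 1: Site 7 wins 4–3.
  Site 7 vs Site 5: Site 7 wins 5–2.
  Site 1 vs Site 5: Site 1 wins 4–3.
Copeland scores (wins − losses):
  Site 8: 5 − 0 = 5
  Site 2: 0 − 5 = -5
  Site 9: 4 − 1 = 3
  Site 7: 3 − 2 = 1
  Site 1: 2 − 3 = -1
  Site 5: 1 − 4 = -3
Site 8 has the best Copeland score.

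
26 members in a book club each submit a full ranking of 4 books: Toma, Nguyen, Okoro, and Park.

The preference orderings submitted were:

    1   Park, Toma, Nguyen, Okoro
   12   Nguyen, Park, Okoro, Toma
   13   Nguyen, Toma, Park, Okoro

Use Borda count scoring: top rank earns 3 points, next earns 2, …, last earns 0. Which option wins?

Nguyen

Borda scores:
  Toma: 2 + 12·0 + 13·2 = 28
  Nguyen: 1 + 12·3 + 13·3 = 76
  Okoro: 0 + 12·1 + 13·0 = 12
  Park: 3 + 12·2 + 13·1 = 40
Nguyen has the highest total.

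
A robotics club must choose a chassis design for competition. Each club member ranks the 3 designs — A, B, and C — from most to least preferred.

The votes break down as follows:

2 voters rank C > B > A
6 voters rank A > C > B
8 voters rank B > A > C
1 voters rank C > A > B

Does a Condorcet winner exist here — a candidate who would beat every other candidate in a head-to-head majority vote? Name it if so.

Head-to-head results (17 voters total):
A vs B: B wins 10–7.
A vs C: A wins 14–3.
B vs C: C wins 9–8.
No candidate beats all others: A beats C beats B beats A, a majority cycle.

There is no Condorcet winner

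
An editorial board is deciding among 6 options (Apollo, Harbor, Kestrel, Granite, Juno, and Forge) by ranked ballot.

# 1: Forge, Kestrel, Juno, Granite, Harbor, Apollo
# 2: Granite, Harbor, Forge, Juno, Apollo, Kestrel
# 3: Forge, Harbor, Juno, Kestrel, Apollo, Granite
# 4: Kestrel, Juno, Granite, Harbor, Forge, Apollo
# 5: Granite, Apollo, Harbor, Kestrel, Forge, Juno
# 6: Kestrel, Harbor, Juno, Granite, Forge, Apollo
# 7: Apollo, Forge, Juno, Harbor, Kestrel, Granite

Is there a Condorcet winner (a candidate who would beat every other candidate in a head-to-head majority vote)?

No

Head-to-head results (7 voters total):
Apollo vs Harbor: Harbor wins 5–2.
Apollo vs Kestrel: Kestrel wins 4–3.
Apollo vs Granite: Granite wins 5–2.
Apollo vs Juno: Juno wins 5–2.
Apollo vs Forge: Forge wins 5–2.
Harbor vs Kestrel: Harbor wins 4–3.
Harbor vs Granite: Granite wins 4–3.
Harbor vs Juno: Harbor wins 4–3.
Harbor vs Forge: Harbor wins 4–3.
Kestrel vs Granite: Kestrel wins 5–2.
Kestrel vs Juno: Kestrel wins 4–3.
Kestrel vs Forge: Forge wins 4–3.
Granite vs Juno: Juno wins 5–2.
Granite vs Forge: Granite wins 4–3.
Juno vs Forge: Forge wins 5–2.
No candidate beats all others: Harbor beats Kestrel beats Granite beats Harbor, a majority cycle.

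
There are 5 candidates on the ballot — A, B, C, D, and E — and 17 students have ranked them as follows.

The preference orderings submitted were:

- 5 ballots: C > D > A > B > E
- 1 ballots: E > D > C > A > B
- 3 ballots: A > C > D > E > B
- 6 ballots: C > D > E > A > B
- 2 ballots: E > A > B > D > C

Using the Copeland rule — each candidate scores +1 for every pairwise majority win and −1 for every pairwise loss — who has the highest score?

Pairwise results:
  A vs B: A wins 17–0.
  A vs C: C wins 12–5.
  A vs D: D wins 12–5.
  A vs E: E wins 9–8.
  B vs C: C wins 15–2.
  B vs D: D wins 15–2.
  B vs E: E wins 12–5.
  C vs D: C wins 14–3.
  C vs E: C wins 14–3.
  D vs E: D wins 14–3.
Copeland scores (wins − losses):
  A: 1 − 3 = -2
  B: 0 − 4 = -4
  C: 4 − 0 = 4
  D: 3 − 1 = 2
  E: 2 − 2 = 0
C has the best Copeland score.

C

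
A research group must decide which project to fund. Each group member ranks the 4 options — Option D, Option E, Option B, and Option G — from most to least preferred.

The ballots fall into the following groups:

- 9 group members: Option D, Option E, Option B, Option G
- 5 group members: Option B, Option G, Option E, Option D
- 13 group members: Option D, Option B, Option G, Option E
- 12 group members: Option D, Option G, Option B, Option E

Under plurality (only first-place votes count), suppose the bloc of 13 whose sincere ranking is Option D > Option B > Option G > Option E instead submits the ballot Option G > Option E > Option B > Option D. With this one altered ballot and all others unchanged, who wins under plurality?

First-place totals with the altered ballot: Option D 21, Option E 0, Option B 5, Option G 13.
The winner is unchanged: still Option D.

Option D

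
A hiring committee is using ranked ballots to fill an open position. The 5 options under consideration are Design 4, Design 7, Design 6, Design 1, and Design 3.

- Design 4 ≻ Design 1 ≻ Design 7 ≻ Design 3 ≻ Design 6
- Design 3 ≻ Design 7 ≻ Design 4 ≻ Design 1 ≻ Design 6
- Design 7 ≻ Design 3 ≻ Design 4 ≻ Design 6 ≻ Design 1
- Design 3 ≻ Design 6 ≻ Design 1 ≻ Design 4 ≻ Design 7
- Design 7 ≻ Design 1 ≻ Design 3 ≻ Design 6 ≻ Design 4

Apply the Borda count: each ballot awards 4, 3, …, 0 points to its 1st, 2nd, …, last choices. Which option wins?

Design 3

Borda scores:
  Design 4: 4 + 2 + 2 + 1 + 0 = 9
  Design 7: 2 + 3 + 4 + 0 + 4 = 13
  Design 6: 0 + 0 + 1 + 3 + 1 = 5
  Design 1: 3 + 1 + 0 + 2 + 3 = 9
  Design 3: 1 + 4 + 3 + 4 + 2 = 14
Design 3 has the highest total.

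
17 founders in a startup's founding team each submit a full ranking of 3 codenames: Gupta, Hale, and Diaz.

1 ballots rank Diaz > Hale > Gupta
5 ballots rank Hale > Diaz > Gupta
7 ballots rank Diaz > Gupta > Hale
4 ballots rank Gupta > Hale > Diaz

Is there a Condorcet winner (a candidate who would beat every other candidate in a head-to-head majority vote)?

No

Head-to-head results (17 voters total):
Gupta vs Hale: Gupta wins 11–6.
Gupta vs Diaz: Diaz wins 13–4.
Hale vs Diaz: Hale wins 9–8.
No candidate beats all others: Gupta beats Hale beats Diaz beats Gupta, a majority cycle.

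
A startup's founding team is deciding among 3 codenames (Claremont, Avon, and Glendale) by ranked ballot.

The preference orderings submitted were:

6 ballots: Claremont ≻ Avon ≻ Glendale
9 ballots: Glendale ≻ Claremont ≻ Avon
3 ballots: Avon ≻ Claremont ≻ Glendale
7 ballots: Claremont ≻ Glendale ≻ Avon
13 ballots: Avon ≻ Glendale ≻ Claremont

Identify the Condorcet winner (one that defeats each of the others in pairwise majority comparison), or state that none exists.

Head-to-head results (38 voters total):
Claremont vs Avon: Claremont wins 22–16.
Claremont vs Glendale: Glendale wins 22–16.
Avon vs Glendale: Avon wins 22–16.
No candidate beats all others: Claremont beats Avon beats Glendale beats Claremont, a majority cycle.

There is no Condorcet winner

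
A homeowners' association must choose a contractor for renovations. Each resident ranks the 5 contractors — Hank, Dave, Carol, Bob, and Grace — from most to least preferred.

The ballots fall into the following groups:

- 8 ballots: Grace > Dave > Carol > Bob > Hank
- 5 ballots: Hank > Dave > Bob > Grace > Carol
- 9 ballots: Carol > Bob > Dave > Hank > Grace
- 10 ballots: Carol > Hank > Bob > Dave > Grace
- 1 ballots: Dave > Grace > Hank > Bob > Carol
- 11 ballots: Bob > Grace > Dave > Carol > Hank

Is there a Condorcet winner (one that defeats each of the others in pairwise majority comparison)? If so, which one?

Head-to-head results (44 voters total):
Hank vs Dave: Dave wins 29–15.
Hank vs Carol: Carol wins 38–6.
Hank vs Bob: Bob wins 28–16.
Hank vs Grace: Hank wins 24–20.
Dave vs Carol: Dave wins 25–19.
Dave vs Bob: Bob wins 30–14.
Dave vs Grace: Dave wins 25–19.
Carol vs Bob: Carol wins 27–17.
Carol vs Grace: Grace wins 25–19.
Bob vs Grace: Bob wins 35–9.
No candidate beats all others: Hank beats Grace beats Carol beats Hank, a majority cycle.

There is no Condorcet winner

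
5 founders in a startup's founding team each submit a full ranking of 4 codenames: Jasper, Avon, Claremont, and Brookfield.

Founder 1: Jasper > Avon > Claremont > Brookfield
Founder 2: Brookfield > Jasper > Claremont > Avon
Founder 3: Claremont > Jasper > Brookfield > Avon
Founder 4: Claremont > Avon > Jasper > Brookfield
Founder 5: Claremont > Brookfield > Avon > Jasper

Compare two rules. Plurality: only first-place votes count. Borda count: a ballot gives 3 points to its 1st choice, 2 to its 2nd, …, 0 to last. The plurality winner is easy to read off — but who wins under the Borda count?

Claremont

Plurality first-place counts: Jasper 1, Avon 0, Claremont 3, Brookfield 1 → Claremont.
Borda totals: Jasper 8, Avon 5, Claremont 11, Brookfield 6 → Claremont.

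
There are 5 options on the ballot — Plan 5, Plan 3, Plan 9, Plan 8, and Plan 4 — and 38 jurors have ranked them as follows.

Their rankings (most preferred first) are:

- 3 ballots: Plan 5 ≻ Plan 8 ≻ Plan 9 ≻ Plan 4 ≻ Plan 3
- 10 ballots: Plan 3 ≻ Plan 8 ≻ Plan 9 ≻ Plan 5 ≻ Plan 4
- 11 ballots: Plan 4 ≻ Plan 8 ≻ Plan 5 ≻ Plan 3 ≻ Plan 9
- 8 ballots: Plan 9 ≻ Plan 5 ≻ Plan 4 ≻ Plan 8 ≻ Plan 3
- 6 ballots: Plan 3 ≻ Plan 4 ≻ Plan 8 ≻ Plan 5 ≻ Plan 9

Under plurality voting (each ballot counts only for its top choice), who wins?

First-place vote totals:
  Plan 5: 3
  Plan 3: 16
  Plan 9: 8
  Plan 8: 0
  Plan 4: 11
Plan 3 has the most first-place votes.

Plan 3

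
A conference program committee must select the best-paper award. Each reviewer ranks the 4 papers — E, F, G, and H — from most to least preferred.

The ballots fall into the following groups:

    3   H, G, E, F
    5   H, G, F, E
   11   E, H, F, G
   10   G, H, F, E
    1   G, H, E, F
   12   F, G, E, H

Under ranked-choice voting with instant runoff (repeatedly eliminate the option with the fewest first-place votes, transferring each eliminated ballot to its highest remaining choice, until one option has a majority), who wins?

F

Round 1: F 12, E 11, G 11, H 8. H has the fewest and is eliminated.
Round 2: G 19, F 12, E 11. E has the fewest and is eliminated.
Round 3: F 23, G 19. F has a majority.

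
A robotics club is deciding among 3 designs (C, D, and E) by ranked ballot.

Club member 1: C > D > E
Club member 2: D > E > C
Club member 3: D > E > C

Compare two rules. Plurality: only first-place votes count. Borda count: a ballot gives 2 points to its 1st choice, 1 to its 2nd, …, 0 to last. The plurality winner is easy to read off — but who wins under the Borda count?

D

Plurality first-place counts: C 1, D 2, E 0 → D.
Borda totals: C 2, D 5, E 2 → D.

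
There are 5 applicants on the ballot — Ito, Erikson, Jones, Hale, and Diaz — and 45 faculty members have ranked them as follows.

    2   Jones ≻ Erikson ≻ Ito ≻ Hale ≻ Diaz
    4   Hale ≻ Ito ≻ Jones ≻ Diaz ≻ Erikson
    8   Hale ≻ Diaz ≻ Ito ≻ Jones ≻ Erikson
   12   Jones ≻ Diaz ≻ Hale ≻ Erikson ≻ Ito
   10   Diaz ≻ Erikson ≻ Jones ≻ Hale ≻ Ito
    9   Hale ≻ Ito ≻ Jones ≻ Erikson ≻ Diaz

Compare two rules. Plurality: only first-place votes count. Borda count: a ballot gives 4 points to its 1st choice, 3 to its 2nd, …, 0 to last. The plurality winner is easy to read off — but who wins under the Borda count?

Plurality first-place counts: Ito 0, Erikson 0, Jones 14, Hale 21, Diaz 10 → Hale.
Borda totals: Ito 59, Erikson 57, Jones 110, Hale 120, Diaz 104 → Hale.

Hale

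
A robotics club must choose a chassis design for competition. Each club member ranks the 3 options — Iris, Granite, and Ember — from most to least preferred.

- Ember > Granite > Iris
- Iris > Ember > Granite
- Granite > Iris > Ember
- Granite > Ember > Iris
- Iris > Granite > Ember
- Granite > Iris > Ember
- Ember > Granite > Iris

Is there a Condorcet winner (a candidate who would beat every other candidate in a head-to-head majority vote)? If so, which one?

Granite

Head-to-head results (7 voters total):
Iris vs Granite: Granite wins 5–2.
Iris vs Ember: Iris wins 4–3.
Granite vs Ember: Granite wins 4–3.
Granite beats each rival — Iris (5–2), Ember (4–3) — so Granite is the Condorcet winner.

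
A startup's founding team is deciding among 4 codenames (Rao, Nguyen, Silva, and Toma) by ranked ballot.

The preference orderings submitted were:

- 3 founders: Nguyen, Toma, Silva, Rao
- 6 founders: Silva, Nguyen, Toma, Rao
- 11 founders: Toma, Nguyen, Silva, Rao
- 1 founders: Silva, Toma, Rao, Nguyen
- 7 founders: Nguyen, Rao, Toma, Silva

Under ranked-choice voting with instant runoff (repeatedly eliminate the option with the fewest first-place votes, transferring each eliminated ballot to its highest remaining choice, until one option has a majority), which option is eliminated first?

Rao

Round 1: Toma 11, Nguyen 10, Silva 7, Rao 0. Rao has the fewest and is eliminated.
Round 2: Toma 11, Nguyen 10, Silva 7. Silva has the fewest and is eliminated.
Round 3: Nguyen 16, Toma 12. Nguyen has a majority.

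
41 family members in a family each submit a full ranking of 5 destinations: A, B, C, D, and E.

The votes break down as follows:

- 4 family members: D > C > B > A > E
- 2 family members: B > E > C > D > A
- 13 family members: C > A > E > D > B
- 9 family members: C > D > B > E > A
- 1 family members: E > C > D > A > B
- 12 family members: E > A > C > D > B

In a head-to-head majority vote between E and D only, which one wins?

E

Ballots ranking E above D: 2+13+1+12 = 28.
Ballots ranking D above E: 4+9 = 13.
E wins the head-to-head, 28–13.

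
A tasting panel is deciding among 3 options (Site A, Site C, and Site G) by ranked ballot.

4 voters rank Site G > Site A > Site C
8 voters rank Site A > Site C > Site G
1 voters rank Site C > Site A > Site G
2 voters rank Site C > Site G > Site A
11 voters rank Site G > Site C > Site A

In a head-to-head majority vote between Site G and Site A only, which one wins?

Ballots ranking Site G above Site A: 4+2+11 = 17.
Ballots ranking Site A above Site G: 8+1 = 9.
Site G wins the head-to-head, 17–9.

Site G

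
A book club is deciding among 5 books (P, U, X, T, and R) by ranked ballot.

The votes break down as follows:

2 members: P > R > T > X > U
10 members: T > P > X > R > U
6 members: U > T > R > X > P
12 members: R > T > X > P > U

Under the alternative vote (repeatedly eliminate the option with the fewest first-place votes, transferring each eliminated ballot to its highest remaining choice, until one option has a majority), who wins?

T

Round 1: R 12, T 10, U 6, P 2, X 0. X has the fewest and is eliminated.
Round 2: R 12, T 10, U 6, P 2. P has the fewest and is eliminated.
Round 3: R 14, T 10, U 6. U has the fewest and is eliminated.
Round 4: T 16, R 14. T has a majority.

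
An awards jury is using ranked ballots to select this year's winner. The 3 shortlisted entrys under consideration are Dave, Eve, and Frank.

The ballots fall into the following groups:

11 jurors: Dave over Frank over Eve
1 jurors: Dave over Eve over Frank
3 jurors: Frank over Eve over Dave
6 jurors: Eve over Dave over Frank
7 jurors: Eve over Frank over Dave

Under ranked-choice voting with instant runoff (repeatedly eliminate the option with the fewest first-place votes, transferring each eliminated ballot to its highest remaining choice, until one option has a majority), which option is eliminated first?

Round 1: Eve 13, Dave 12, Frank 3. Frank has the fewest and is eliminated.
Round 2: Eve 16, Dave 12. Eve has a majority.

Frank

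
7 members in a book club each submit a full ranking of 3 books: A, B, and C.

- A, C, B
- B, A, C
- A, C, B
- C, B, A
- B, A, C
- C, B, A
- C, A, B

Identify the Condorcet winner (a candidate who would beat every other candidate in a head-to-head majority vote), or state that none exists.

There is no Condorcet winner

Head-to-head results (7 voters total):
A vs B: B wins 4–3.
A vs C: A wins 4–3.
B vs C: C wins 5–2.
No candidate beats all others: A beats C beats B beats A, a majority cycle.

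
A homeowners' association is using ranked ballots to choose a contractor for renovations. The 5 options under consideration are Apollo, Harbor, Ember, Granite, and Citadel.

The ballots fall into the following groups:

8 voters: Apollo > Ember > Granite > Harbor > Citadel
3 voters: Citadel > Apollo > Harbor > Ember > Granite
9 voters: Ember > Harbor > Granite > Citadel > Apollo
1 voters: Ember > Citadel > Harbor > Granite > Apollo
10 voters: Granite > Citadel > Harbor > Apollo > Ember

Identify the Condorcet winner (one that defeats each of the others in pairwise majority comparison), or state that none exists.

There is no Condorcet winner

Head-to-head results (31 voters total):
Apollo vs Harbor: Harbor wins 20–11.
Apollo vs Ember: Apollo wins 21–10.
Apollo vs Granite: Granite wins 20–11.
Apollo vs Citadel: Citadel wins 23–8.
Harbor vs Ember: Ember wins 18–13.
Harbor vs Granite: Granite wins 18–13.
Harbor vs Citadel: Harbor wins 17–14.
Ember vs Granite: Ember wins 21–10.
Ember vs Citadel: Ember wins 18–13.
Granite vs Citadel: Granite wins 27–4.
No candidate beats all others: Apollo beats Ember beats Harbor beats Apollo, a majority cycle.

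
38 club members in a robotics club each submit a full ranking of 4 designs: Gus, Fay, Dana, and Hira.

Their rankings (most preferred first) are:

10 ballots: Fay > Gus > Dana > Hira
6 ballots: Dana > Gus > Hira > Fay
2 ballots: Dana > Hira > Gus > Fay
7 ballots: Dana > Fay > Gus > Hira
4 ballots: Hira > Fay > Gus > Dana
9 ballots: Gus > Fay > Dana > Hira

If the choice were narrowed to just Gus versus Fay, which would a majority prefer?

Fay

Ballots ranking Gus above Fay: 6+2+9 = 17.
Ballots ranking Fay above Gus: 10+7+4 = 21.
Fay wins the head-to-head, 21–17.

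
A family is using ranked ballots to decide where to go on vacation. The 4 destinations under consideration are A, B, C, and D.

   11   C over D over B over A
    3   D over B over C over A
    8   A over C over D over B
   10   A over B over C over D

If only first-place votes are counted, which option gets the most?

First-place vote totals:
  A: 18
  B: 0
  C: 11
  D: 3
A has the most first-place votes.

A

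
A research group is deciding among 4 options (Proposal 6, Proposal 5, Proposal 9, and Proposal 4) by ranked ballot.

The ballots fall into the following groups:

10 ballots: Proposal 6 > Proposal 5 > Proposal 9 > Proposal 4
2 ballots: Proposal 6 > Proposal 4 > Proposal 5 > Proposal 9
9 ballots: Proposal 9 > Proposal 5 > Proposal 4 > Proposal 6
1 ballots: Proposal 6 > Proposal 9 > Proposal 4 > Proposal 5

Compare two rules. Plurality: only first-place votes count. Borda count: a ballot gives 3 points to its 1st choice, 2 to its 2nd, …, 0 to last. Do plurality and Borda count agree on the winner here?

No

Plurality first-place counts: Proposal 6 13, Proposal 5 0, Proposal 9 9, Proposal 4 0 → Proposal 6.
Borda totals: Proposal 6 39, Proposal 5 40, Proposal 9 39, Proposal 4 14 → Proposal 5.
The two rules disagree: plurality picks Proposal 6, Borda picks Proposal 5.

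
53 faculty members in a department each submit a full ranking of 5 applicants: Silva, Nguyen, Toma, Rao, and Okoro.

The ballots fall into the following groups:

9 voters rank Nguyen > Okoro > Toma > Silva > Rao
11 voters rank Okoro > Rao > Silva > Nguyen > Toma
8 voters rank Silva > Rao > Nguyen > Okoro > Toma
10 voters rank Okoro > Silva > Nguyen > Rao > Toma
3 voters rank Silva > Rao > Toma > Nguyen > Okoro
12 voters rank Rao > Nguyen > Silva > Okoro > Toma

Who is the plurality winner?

First-place vote totals:
  Silva: 11
  Nguyen: 9
  Toma: 0
  Rao: 12
  Okoro: 21
Okoro has the most first-place votes.

Okoro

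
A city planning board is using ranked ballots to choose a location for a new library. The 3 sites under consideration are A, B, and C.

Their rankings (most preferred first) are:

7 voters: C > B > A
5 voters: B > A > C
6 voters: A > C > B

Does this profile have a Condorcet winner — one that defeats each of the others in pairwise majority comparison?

Head-to-head results (18 voters total):
A vs B: B wins 12–6.
A vs C: A wins 11–7.
B vs C: C wins 13–5.
No candidate beats all others: A beats C beats B beats A, a majority cycle.

No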